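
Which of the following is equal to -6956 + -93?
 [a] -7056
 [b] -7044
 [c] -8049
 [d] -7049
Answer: d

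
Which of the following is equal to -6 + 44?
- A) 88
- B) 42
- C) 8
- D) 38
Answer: D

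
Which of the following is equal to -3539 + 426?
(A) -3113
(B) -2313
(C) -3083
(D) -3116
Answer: A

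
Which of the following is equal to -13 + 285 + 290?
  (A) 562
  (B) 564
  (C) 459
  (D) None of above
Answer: A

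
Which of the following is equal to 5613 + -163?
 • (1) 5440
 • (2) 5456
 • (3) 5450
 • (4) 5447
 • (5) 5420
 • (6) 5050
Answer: 3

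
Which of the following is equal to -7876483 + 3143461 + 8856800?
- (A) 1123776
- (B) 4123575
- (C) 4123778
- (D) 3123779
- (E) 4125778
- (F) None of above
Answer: C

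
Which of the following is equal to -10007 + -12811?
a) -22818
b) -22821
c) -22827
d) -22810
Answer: a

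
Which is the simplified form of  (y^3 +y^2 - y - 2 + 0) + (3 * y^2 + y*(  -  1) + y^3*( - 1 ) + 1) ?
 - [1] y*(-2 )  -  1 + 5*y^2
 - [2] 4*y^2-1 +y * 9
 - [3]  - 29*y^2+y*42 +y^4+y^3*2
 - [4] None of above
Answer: 4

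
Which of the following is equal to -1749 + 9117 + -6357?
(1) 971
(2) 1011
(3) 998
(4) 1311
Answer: 2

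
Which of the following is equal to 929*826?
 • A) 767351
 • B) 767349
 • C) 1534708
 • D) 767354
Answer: D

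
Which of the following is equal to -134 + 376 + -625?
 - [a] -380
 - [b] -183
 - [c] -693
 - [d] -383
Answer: d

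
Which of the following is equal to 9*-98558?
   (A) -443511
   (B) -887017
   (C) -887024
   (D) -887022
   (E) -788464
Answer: D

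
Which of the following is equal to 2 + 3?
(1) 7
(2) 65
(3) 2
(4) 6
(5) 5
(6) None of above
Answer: 5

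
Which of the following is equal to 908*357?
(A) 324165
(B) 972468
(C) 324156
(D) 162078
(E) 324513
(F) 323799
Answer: C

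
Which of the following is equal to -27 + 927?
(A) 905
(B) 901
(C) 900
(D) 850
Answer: C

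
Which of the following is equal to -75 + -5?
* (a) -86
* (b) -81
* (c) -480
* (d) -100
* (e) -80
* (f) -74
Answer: e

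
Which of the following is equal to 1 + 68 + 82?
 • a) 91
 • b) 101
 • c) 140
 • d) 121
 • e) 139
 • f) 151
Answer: f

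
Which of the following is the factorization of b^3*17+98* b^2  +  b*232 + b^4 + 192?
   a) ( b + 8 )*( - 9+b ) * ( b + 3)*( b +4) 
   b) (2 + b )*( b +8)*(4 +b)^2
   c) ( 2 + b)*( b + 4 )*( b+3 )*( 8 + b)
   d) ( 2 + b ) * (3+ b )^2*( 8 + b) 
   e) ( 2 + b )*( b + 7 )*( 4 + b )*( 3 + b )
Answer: c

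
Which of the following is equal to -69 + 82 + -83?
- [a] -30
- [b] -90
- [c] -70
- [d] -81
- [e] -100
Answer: c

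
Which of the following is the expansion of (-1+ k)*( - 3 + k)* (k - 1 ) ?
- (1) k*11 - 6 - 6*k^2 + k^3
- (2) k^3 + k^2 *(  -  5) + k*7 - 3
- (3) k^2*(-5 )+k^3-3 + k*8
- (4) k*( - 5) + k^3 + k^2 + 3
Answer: 2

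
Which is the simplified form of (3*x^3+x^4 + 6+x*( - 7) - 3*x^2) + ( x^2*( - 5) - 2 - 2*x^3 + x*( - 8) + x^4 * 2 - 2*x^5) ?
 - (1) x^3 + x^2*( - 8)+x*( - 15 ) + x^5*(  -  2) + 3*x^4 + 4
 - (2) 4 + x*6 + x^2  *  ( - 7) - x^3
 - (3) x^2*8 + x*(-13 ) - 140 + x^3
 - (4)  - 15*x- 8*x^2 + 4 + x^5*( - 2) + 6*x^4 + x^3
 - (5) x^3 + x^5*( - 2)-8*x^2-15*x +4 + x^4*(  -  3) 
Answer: 1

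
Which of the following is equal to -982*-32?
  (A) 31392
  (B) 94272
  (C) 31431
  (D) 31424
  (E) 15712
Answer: D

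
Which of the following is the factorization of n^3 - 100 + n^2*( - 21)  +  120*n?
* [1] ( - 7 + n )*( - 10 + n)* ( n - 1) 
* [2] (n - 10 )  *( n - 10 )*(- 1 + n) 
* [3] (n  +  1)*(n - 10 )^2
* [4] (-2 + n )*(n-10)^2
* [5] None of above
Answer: 2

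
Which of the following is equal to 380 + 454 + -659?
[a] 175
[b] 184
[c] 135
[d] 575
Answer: a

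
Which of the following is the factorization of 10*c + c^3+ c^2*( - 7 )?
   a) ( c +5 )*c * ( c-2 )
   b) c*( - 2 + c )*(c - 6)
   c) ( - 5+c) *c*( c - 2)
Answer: c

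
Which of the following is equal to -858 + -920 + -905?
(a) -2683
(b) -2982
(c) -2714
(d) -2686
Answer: a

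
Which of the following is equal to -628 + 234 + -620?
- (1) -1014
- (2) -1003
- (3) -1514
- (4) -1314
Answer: 1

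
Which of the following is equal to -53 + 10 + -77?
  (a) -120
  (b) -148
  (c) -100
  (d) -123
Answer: a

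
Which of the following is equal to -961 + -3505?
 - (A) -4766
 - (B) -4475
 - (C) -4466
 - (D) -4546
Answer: C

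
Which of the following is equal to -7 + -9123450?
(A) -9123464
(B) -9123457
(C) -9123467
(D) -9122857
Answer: B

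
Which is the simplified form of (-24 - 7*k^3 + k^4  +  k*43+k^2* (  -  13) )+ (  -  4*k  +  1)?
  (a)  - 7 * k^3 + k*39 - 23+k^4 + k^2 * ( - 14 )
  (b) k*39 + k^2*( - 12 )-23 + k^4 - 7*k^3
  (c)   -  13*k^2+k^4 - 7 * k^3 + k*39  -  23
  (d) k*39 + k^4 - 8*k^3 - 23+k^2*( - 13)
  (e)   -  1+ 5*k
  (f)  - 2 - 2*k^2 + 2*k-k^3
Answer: c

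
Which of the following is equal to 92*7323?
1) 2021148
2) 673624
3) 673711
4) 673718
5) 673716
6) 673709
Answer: 5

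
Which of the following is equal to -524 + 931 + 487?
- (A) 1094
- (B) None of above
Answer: B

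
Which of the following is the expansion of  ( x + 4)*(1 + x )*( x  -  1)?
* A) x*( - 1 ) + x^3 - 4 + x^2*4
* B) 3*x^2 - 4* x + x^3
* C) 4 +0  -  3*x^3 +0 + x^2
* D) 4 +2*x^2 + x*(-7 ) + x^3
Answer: A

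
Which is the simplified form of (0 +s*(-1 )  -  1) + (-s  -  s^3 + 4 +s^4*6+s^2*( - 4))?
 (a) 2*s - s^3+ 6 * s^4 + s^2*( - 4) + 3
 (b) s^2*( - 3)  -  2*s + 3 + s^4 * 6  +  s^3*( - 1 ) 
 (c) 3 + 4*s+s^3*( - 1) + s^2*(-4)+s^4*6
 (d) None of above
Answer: d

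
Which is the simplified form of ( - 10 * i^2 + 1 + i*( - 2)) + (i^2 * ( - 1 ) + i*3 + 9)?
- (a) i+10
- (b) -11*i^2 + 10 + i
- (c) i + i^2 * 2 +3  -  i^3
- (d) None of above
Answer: b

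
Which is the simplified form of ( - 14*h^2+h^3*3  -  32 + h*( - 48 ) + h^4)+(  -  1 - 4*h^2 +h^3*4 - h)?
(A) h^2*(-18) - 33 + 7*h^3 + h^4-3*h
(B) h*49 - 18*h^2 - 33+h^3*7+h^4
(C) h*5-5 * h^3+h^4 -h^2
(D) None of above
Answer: D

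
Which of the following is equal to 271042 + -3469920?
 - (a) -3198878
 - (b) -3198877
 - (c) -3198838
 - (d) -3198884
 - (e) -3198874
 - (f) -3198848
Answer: a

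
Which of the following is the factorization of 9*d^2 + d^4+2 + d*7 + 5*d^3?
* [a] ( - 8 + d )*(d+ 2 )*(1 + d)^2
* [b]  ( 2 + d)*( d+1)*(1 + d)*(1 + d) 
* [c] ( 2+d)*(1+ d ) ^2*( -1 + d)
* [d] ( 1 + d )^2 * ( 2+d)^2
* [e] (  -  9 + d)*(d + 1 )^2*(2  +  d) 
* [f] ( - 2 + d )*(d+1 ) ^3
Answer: b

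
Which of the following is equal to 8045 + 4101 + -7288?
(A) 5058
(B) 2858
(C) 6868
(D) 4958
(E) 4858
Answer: E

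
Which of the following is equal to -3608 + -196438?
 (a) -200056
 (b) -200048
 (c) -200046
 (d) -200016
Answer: c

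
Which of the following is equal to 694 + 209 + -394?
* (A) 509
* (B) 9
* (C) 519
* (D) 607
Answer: A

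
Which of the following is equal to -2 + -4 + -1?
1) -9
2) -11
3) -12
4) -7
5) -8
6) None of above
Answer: 4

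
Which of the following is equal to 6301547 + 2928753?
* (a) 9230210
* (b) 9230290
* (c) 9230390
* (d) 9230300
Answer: d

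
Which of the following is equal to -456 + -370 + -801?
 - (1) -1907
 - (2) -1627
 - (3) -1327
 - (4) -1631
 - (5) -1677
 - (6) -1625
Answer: 2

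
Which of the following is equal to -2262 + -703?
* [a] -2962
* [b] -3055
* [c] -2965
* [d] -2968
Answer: c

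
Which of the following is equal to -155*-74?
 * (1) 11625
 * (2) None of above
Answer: 2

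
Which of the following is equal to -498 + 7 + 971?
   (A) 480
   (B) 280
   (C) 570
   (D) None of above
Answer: A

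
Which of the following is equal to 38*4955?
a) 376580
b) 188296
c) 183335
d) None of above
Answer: d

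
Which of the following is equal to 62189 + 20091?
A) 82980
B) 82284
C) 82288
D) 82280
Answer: D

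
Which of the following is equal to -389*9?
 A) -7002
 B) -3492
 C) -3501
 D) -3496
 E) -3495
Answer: C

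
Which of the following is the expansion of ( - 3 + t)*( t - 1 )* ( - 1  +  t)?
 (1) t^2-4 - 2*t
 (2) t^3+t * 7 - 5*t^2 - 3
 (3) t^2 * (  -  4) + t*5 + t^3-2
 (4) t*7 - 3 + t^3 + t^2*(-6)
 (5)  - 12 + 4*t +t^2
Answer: 2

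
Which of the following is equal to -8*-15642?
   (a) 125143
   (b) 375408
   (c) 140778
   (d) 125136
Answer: d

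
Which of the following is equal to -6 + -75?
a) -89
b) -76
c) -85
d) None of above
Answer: d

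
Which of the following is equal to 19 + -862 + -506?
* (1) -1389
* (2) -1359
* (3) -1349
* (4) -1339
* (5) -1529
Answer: 3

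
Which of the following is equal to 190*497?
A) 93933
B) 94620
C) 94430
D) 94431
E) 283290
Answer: C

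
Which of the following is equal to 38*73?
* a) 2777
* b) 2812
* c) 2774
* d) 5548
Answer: c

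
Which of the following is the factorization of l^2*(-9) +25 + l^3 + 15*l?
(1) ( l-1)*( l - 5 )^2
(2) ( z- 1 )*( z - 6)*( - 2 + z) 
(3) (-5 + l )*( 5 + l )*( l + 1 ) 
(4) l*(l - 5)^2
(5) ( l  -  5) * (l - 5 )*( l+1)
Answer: 5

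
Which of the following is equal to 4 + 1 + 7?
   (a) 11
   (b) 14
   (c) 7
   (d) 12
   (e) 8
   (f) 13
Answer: d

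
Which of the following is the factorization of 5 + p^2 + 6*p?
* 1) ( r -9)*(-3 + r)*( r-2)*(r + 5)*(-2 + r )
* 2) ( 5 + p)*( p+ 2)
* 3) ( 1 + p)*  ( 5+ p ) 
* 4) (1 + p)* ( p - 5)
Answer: 3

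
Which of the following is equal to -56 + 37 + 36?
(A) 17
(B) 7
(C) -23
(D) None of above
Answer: A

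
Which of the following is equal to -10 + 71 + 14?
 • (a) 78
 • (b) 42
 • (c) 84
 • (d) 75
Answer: d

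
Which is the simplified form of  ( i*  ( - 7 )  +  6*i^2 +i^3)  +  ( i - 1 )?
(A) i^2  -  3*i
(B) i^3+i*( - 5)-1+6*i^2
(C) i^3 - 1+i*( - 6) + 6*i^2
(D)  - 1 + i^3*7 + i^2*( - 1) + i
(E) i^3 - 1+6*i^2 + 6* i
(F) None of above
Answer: C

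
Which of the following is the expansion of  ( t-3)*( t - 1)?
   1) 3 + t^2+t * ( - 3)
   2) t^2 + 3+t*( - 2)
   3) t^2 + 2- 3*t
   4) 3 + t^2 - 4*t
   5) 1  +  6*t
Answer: 4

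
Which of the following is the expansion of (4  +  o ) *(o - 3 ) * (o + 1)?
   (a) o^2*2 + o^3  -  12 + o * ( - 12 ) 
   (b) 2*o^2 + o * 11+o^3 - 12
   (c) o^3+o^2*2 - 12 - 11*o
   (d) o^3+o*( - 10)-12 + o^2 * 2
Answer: c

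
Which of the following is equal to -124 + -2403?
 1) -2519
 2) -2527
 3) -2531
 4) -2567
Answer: 2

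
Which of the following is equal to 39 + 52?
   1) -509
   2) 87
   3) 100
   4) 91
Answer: 4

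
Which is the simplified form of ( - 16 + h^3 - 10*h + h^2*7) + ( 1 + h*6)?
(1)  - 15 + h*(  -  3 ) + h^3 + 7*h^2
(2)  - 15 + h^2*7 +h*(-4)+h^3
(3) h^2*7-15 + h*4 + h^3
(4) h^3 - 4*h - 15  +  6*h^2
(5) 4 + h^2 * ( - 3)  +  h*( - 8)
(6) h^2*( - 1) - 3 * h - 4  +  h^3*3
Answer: 2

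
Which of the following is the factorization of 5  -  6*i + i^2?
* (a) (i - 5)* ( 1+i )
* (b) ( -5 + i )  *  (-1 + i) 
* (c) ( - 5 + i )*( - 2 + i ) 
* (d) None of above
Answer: b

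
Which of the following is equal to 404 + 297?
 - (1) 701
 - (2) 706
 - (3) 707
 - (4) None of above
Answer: 1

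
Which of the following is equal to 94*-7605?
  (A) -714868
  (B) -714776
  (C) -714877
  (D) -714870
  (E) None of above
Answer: D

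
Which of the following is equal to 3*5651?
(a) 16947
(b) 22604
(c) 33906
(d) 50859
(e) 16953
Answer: e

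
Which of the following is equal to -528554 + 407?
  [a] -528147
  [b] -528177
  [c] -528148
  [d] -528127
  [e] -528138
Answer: a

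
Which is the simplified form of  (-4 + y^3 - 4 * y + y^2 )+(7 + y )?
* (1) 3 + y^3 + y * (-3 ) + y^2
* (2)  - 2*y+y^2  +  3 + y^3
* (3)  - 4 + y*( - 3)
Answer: 1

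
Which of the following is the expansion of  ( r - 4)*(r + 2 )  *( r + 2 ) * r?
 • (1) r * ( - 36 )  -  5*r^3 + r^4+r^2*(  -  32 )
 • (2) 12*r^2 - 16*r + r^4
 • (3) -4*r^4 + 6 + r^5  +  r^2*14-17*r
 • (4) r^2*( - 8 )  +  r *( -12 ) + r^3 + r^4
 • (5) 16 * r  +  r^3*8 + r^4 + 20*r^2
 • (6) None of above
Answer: 6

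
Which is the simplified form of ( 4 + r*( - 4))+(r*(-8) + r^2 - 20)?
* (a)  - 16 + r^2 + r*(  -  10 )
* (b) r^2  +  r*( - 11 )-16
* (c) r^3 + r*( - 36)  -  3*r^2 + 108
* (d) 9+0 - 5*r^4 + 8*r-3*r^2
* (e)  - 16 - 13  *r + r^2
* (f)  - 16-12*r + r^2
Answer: f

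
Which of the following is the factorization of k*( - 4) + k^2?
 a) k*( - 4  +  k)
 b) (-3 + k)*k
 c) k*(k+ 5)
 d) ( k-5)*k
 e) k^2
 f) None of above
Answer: a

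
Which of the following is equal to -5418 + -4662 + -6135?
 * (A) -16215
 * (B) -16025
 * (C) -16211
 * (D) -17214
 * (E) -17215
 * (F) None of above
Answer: A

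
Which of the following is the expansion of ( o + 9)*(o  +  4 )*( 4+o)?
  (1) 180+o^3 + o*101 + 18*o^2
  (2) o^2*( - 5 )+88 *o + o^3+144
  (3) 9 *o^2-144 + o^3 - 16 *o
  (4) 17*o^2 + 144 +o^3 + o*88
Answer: 4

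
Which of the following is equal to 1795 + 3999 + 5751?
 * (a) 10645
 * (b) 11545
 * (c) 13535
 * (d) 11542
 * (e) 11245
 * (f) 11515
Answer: b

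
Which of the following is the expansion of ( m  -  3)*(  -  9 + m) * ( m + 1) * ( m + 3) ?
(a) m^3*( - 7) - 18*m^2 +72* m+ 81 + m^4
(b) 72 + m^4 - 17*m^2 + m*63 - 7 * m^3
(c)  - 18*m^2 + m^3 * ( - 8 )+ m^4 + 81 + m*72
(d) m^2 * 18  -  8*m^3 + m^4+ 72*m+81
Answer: c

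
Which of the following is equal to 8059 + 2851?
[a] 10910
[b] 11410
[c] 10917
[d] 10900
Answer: a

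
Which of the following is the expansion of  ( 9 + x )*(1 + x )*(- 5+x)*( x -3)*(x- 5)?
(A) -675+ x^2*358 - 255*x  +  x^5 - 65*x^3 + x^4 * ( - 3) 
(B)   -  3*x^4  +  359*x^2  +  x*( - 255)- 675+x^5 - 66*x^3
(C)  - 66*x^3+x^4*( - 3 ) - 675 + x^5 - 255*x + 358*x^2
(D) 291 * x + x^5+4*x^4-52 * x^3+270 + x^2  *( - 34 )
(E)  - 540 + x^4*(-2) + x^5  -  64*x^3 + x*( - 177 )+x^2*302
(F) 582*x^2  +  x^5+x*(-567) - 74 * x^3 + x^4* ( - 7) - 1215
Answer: C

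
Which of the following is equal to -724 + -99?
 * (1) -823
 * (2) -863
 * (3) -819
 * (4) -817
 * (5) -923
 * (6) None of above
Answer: 1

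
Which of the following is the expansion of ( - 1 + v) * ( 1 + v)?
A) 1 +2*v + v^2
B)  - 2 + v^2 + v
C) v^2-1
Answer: C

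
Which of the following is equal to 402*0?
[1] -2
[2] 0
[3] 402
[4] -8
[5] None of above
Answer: 2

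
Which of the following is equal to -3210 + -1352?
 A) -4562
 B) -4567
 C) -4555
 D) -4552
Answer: A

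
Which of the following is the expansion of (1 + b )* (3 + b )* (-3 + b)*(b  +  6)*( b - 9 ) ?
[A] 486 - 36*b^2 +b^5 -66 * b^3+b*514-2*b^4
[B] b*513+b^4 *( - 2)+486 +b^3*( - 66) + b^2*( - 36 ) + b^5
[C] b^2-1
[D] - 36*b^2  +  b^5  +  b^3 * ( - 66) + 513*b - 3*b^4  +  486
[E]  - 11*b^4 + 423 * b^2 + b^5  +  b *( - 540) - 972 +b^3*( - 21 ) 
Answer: B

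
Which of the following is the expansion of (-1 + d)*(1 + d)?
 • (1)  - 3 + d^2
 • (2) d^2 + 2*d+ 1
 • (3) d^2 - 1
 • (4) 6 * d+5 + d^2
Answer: 3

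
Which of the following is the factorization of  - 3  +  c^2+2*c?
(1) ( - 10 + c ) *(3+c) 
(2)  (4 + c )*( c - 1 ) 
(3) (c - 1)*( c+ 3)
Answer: 3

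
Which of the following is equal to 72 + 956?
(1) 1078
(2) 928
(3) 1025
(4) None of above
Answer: 4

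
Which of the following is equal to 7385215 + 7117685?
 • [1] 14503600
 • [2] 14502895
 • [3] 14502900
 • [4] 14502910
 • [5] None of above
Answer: 3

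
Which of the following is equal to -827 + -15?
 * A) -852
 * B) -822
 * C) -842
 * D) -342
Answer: C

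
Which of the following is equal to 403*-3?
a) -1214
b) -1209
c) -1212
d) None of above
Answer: b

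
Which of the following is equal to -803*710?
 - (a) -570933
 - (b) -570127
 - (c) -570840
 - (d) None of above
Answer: d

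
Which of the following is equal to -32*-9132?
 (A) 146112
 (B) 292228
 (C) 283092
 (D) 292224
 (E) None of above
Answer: D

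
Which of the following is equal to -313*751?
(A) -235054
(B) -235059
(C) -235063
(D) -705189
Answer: C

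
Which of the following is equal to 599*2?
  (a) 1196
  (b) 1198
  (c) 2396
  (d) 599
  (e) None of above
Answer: b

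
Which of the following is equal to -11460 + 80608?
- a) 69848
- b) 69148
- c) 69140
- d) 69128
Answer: b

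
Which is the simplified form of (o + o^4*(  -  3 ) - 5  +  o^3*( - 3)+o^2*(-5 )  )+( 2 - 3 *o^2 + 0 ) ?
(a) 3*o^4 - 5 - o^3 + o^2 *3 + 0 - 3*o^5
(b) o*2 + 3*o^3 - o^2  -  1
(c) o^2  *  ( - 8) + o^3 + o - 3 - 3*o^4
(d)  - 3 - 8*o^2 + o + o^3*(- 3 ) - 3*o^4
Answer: d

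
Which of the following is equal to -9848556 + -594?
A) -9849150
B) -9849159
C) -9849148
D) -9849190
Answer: A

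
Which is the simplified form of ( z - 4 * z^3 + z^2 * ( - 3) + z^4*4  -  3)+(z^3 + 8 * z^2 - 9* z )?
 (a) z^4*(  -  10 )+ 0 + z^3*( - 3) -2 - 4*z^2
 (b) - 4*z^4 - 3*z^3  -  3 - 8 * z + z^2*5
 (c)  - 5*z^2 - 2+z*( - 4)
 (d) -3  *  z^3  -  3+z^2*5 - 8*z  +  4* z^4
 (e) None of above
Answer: d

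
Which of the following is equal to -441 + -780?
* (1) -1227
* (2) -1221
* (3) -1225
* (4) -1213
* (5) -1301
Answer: 2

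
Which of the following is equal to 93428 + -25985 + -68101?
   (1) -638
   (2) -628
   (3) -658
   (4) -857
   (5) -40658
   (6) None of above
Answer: 3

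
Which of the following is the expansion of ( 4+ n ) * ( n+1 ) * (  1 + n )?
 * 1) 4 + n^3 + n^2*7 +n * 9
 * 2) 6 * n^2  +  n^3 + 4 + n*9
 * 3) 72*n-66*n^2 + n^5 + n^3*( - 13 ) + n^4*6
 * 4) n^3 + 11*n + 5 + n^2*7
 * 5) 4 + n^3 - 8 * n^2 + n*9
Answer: 2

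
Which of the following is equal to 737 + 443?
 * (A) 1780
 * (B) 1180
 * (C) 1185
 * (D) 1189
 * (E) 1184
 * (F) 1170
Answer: B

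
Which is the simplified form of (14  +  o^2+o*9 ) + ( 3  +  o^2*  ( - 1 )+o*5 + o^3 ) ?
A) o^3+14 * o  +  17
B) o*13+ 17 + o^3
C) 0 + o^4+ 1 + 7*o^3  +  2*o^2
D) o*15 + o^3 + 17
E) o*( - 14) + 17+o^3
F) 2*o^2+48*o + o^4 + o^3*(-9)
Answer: A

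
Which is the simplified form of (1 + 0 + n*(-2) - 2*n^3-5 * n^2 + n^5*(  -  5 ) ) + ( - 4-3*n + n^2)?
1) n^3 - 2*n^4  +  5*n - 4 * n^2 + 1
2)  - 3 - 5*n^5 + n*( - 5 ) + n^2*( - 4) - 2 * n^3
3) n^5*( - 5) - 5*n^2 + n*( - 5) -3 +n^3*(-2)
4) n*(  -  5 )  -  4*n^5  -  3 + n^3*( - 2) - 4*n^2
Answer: 2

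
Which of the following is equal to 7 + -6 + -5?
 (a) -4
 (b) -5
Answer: a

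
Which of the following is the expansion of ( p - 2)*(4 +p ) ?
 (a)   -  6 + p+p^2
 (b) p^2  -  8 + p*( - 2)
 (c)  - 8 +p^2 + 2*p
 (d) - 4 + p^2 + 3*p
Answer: c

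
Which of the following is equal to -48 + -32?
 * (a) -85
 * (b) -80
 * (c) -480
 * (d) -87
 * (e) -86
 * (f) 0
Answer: b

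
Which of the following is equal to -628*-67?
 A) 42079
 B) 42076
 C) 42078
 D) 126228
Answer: B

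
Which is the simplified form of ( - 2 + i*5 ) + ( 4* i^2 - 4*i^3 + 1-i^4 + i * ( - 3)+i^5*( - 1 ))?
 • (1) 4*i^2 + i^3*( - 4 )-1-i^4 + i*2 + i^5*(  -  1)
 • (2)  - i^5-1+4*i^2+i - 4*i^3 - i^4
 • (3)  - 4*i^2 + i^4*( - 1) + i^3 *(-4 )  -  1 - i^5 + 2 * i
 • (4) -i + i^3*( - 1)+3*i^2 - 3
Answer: 1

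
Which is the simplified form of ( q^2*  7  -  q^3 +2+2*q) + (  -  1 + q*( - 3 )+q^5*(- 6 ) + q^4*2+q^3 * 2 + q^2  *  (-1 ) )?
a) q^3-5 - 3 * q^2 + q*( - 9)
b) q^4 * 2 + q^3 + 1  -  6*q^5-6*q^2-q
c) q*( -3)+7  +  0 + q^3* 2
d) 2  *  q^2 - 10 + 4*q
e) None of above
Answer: e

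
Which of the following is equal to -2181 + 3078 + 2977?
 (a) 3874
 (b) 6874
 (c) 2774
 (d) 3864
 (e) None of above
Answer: a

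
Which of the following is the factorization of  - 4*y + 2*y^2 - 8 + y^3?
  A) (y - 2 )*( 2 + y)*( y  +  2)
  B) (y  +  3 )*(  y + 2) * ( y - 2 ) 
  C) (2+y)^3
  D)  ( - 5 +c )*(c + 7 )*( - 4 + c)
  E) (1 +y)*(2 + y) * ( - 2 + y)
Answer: A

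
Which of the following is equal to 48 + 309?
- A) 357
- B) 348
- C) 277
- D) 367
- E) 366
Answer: A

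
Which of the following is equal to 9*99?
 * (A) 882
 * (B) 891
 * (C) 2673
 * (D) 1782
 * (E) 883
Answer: B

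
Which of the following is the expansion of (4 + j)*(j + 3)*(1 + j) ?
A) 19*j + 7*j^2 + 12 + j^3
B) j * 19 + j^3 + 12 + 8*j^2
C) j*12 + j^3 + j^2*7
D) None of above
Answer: B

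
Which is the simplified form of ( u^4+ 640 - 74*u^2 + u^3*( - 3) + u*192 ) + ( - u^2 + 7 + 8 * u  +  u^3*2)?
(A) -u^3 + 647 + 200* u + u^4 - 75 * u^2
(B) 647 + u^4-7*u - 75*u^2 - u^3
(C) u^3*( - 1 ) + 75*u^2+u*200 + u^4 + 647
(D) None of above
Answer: A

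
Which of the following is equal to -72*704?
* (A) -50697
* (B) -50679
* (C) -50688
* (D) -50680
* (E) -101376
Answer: C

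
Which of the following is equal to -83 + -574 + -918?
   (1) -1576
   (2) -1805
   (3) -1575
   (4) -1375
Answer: 3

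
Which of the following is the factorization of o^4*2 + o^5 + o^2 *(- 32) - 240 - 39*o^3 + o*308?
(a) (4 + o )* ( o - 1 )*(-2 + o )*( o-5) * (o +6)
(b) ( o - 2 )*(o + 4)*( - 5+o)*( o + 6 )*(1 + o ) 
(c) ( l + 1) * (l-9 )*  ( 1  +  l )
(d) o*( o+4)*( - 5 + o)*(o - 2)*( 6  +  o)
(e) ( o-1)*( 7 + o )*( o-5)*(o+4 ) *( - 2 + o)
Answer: a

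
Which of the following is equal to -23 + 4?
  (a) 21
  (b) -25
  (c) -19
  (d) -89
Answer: c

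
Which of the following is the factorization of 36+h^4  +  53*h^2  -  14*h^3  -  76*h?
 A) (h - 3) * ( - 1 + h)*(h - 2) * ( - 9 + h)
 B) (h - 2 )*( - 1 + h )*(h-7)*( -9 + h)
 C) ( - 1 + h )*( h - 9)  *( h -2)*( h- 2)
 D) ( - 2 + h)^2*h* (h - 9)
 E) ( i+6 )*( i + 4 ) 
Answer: C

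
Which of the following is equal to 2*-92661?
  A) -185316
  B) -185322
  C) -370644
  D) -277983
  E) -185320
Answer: B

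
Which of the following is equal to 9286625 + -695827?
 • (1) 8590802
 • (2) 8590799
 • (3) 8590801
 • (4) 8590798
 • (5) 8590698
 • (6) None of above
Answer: 4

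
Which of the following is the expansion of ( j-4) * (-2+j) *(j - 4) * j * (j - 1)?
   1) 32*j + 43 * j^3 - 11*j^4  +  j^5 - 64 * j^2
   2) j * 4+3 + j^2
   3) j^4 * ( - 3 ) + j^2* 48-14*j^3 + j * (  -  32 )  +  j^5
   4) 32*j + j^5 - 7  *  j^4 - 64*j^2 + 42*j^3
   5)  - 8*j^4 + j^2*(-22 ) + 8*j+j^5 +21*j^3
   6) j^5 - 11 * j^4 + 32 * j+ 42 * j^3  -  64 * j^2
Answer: 6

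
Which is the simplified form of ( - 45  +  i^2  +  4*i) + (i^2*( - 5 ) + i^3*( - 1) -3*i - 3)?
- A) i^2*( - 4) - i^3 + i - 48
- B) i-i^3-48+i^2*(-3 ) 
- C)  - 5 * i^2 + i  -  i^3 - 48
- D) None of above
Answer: A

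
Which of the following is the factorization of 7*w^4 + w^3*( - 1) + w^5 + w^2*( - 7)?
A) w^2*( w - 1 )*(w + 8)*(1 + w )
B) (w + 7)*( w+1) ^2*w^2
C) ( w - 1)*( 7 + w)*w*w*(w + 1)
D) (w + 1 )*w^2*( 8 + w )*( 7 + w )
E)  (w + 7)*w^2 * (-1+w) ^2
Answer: C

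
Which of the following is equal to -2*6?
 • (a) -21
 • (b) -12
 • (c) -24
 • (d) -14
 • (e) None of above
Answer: b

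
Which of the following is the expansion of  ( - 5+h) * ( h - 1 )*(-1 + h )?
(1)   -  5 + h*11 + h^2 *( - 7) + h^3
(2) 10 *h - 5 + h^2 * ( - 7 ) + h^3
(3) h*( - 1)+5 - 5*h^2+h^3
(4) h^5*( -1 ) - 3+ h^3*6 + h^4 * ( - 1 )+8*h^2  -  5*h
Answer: 1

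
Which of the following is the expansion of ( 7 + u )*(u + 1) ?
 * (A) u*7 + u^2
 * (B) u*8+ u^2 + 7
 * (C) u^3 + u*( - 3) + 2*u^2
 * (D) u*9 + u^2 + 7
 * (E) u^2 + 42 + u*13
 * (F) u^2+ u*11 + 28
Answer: B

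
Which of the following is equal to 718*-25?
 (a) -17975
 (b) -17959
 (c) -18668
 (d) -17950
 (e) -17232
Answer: d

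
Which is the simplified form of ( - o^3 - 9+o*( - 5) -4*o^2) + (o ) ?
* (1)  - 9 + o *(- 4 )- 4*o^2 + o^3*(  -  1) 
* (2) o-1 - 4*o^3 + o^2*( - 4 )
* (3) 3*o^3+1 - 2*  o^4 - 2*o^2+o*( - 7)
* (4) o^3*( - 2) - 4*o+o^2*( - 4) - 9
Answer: 1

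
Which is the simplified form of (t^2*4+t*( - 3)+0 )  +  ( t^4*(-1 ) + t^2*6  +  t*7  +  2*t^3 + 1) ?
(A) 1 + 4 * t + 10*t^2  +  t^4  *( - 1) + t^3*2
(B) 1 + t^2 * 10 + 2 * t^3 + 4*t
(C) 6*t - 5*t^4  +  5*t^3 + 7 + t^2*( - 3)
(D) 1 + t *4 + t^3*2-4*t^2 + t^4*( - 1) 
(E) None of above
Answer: A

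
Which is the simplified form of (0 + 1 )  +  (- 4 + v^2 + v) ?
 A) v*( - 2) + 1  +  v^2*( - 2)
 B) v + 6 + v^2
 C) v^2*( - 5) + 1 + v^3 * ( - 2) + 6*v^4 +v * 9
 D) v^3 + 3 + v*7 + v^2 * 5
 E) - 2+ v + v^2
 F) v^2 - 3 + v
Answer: F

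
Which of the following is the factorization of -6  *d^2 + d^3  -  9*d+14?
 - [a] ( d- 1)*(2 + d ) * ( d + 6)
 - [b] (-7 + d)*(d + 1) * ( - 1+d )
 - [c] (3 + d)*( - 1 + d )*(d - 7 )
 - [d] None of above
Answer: d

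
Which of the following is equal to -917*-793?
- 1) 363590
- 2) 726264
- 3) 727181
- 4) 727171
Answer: 3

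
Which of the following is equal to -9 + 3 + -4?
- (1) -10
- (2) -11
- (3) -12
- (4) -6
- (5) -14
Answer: 1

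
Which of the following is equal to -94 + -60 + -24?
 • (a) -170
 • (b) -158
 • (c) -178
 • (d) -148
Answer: c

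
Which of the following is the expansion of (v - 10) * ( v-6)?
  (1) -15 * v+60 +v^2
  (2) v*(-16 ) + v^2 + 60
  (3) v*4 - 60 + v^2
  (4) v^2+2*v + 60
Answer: 2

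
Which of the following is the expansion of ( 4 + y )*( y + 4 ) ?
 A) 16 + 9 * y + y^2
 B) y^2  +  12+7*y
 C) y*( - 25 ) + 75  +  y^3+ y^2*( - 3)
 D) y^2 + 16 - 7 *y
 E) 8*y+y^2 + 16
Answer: E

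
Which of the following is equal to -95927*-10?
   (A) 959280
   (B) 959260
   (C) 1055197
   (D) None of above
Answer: D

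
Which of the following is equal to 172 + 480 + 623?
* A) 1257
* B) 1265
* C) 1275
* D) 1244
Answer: C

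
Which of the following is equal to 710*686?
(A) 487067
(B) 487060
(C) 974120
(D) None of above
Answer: B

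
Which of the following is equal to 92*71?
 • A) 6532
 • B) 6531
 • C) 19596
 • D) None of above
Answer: A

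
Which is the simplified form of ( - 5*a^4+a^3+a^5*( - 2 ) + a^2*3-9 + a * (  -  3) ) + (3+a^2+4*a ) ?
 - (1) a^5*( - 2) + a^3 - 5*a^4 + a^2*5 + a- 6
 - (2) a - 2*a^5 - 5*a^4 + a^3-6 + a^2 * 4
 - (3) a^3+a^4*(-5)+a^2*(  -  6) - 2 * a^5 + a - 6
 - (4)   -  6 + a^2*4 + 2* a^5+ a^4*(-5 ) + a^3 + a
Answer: 2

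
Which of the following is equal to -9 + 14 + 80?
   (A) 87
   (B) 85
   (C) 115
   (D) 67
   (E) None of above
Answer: B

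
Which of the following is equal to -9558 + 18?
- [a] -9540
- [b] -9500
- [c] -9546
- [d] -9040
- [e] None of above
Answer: a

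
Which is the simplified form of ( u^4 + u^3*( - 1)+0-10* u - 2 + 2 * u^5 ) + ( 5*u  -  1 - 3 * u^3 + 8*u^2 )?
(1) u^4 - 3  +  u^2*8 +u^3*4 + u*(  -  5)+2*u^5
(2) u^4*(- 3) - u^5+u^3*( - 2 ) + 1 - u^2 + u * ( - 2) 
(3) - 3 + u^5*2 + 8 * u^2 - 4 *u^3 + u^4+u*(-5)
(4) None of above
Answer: 3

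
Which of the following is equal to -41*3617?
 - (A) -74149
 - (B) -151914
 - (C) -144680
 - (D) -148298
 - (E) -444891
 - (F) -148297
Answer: F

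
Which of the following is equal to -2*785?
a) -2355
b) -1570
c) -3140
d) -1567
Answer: b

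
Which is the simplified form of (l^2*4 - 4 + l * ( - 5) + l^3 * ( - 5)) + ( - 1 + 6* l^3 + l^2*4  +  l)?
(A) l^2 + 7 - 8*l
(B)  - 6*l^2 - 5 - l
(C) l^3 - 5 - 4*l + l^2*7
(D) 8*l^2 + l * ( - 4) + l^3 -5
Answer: D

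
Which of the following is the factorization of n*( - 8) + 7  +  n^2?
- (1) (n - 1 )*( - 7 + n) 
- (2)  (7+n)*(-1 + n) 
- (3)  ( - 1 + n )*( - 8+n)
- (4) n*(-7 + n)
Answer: 1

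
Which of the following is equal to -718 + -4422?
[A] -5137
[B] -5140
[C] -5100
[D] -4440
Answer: B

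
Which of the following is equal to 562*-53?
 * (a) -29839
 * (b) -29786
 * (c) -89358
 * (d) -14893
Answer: b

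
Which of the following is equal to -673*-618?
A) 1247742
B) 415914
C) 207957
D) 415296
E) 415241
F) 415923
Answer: B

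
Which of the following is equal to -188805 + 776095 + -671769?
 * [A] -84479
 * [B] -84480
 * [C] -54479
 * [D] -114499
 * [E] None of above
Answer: A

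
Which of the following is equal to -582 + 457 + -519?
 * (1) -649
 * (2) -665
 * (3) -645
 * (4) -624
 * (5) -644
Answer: 5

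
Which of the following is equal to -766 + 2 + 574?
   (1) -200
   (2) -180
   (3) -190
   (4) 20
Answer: 3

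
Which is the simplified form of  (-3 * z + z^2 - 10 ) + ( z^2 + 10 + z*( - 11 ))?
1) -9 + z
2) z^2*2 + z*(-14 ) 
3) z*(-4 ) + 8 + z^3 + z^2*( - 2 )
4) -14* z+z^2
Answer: 2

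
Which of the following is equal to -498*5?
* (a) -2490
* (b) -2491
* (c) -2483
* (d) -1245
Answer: a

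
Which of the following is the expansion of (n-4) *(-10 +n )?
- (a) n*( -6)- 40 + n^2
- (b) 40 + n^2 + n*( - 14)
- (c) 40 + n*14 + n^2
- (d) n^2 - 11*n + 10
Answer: b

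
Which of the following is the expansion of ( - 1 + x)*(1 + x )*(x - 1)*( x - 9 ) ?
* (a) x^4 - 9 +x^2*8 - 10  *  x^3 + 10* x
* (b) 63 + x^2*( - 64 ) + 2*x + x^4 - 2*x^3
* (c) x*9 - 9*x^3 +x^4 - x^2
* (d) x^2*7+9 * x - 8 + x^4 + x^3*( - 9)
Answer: a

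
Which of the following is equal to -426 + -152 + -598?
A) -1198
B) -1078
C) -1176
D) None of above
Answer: C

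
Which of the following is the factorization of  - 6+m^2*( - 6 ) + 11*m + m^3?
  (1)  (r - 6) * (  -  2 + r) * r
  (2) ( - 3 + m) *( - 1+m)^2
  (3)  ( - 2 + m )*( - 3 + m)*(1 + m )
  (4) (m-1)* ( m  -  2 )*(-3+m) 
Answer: 4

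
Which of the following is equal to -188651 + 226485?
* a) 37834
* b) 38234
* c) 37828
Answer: a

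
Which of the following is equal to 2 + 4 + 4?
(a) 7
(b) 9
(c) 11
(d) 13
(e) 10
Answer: e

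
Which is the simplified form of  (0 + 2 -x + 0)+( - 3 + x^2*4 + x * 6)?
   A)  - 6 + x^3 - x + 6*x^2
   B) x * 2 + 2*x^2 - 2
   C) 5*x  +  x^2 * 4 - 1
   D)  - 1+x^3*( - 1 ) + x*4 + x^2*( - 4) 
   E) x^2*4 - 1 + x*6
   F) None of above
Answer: C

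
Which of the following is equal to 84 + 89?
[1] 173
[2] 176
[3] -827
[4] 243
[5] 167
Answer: 1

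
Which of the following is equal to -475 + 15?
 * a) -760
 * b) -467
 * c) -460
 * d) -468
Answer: c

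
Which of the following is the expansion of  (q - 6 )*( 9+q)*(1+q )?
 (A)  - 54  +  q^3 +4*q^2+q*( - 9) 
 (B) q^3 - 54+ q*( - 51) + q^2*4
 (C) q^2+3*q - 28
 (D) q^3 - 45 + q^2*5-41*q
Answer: B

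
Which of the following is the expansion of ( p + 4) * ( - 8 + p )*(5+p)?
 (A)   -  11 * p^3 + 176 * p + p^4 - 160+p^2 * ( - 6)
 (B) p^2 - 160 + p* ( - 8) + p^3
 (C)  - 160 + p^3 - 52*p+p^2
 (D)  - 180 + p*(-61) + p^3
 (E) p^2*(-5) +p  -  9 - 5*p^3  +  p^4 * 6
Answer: C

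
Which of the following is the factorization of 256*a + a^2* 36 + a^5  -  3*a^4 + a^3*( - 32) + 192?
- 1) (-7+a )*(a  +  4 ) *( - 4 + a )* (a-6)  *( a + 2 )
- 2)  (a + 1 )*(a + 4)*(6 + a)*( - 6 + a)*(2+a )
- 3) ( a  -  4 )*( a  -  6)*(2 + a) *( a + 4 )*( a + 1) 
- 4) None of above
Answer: 3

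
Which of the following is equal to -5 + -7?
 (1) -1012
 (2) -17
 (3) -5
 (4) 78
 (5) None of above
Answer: 5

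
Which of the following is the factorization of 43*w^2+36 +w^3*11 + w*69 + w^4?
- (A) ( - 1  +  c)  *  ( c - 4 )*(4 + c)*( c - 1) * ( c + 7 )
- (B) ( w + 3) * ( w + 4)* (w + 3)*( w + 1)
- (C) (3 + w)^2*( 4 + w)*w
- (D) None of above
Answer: B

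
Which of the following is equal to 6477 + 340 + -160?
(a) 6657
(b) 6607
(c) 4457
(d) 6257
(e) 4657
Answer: a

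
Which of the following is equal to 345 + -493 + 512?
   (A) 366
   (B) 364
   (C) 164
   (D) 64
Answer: B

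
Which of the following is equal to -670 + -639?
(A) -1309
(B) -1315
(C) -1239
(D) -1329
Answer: A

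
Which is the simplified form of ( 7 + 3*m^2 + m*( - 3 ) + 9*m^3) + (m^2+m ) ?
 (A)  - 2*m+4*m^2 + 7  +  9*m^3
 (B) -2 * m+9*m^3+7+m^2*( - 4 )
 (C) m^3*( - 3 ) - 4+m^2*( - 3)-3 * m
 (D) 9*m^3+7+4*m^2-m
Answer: A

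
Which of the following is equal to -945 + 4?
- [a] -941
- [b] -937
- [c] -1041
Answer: a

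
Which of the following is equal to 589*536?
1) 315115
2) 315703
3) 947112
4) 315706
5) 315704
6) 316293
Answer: 5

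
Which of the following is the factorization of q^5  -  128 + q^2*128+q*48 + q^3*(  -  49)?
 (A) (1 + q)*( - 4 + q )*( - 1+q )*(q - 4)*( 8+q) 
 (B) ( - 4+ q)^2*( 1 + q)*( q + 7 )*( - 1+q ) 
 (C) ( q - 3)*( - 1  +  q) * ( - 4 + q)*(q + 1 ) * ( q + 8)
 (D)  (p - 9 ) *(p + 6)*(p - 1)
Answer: A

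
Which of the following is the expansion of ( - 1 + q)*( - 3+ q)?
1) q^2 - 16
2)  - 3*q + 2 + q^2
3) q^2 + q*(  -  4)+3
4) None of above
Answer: 3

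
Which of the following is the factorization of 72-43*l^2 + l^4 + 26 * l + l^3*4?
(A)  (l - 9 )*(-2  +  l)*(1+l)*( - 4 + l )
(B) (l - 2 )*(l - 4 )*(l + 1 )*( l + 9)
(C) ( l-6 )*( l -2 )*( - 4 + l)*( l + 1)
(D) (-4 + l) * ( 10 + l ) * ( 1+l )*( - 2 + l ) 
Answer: B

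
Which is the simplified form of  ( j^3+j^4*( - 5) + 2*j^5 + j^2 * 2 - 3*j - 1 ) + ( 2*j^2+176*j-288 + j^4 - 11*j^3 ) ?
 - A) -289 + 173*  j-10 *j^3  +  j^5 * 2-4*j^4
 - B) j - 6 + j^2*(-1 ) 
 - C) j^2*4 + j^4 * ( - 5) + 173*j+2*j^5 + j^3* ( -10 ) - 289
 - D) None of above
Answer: D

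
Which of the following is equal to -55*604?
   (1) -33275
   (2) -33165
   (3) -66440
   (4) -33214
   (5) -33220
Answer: 5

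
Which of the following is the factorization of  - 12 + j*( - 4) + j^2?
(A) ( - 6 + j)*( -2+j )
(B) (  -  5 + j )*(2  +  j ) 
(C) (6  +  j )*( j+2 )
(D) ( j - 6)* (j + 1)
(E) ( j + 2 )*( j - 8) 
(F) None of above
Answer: F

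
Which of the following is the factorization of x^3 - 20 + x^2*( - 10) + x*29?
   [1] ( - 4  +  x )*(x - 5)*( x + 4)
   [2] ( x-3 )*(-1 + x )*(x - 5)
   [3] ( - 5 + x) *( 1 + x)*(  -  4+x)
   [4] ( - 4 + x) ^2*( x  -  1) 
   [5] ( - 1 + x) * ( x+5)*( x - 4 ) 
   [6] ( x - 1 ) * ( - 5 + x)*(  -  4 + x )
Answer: 6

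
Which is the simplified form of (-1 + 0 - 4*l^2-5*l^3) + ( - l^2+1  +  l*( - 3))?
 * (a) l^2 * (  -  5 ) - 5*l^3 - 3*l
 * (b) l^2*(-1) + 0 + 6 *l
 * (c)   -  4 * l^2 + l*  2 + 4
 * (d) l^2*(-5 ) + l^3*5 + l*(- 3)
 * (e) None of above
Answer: a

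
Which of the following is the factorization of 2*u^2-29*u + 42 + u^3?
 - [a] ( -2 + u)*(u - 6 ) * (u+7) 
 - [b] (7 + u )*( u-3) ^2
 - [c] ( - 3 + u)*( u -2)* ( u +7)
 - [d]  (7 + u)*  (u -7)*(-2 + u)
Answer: c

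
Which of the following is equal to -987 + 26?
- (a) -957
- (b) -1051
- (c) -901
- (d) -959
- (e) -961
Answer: e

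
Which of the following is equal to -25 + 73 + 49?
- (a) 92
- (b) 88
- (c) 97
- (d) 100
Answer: c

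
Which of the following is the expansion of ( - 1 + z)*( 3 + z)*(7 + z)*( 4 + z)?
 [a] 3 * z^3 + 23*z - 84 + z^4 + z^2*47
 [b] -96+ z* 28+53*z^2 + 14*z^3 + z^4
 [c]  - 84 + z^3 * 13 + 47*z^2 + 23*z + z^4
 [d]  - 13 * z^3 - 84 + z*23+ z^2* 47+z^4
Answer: c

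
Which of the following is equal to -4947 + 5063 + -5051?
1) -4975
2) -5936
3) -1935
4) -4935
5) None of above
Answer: 4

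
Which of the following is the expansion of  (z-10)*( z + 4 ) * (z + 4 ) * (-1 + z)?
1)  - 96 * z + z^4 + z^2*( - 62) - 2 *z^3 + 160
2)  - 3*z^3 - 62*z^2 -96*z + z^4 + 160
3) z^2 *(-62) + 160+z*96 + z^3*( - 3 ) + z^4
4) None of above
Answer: 2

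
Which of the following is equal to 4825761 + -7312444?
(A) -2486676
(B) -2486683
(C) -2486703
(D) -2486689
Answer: B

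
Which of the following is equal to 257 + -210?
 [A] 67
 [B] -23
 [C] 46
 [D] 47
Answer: D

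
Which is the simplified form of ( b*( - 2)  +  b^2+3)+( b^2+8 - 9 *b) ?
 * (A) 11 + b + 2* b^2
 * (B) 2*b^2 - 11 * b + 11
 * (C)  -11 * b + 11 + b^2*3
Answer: B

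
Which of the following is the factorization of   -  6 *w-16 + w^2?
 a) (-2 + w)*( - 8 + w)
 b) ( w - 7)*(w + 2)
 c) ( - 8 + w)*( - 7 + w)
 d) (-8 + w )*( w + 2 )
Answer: d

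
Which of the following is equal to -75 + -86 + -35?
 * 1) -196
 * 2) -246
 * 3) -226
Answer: 1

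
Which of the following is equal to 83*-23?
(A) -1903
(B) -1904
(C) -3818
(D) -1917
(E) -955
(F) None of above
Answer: F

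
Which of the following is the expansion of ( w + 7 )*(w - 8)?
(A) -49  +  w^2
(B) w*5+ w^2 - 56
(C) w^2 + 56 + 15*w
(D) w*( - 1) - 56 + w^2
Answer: D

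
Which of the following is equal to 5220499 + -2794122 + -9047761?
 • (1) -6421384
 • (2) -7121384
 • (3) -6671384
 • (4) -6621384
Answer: 4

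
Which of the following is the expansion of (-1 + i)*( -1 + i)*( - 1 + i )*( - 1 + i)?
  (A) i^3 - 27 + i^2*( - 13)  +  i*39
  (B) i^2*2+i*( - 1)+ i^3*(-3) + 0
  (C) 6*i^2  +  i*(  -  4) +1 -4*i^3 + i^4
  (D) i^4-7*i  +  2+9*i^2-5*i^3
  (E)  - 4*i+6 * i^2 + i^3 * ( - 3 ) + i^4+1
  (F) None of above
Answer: C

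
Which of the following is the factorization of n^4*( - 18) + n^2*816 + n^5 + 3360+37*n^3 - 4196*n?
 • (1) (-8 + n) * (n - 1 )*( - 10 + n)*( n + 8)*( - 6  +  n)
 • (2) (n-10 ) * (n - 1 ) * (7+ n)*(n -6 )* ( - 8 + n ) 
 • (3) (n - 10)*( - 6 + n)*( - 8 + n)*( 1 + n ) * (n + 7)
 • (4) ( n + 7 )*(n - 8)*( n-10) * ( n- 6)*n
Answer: 2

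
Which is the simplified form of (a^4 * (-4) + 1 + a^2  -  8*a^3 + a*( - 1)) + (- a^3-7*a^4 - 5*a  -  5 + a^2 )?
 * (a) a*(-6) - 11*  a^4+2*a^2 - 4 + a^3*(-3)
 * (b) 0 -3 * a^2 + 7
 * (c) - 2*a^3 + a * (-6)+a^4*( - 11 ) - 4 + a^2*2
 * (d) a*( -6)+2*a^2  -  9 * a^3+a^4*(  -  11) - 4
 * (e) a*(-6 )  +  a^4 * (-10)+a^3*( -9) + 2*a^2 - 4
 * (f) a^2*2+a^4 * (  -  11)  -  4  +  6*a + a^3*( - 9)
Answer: d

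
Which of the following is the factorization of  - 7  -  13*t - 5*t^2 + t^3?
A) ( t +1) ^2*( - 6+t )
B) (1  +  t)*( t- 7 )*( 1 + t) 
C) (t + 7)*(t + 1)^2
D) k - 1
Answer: B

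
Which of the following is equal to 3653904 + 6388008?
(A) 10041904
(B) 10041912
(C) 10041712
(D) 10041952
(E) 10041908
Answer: B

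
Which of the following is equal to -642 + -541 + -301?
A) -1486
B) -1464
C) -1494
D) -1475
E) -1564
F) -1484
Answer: F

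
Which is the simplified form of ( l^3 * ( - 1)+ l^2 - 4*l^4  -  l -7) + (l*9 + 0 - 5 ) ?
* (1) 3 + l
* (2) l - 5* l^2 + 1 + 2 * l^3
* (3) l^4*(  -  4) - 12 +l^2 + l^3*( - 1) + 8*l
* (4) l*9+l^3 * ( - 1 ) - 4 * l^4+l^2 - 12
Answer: 3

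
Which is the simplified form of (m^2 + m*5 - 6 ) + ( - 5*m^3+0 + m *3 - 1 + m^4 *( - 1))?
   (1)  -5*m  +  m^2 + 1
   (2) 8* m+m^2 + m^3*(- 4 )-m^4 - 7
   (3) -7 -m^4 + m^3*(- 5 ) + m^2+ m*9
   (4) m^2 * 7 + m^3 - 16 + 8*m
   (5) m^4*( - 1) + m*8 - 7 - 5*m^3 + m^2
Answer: 5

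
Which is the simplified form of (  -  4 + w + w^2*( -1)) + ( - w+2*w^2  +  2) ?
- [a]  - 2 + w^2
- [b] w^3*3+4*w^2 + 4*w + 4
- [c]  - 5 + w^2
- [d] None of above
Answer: a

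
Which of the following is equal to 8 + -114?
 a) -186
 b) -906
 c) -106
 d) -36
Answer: c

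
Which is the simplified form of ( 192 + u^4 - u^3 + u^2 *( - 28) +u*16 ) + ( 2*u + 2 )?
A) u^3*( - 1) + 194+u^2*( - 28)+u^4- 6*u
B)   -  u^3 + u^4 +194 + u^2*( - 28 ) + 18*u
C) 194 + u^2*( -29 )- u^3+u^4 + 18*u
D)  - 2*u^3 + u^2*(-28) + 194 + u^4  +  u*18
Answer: B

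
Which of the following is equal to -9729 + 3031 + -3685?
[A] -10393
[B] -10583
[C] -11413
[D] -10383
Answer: D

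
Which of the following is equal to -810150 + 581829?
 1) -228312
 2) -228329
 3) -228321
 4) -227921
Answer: 3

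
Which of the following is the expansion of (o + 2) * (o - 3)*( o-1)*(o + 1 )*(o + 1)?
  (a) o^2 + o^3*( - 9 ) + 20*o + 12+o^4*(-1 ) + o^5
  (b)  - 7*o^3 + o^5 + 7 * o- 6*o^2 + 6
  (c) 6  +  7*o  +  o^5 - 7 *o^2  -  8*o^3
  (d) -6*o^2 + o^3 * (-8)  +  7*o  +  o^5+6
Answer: d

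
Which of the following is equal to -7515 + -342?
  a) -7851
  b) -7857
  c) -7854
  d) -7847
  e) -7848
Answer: b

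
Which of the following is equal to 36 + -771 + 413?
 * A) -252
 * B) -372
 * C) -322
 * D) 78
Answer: C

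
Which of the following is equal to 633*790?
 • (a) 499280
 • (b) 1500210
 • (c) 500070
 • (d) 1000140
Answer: c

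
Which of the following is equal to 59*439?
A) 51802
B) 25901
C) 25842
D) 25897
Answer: B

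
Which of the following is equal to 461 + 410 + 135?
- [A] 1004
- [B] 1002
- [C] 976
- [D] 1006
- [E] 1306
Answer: D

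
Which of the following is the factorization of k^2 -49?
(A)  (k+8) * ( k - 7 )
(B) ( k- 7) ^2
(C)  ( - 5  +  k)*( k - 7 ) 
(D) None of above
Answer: D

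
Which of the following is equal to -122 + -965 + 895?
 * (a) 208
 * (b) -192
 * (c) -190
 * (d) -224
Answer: b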